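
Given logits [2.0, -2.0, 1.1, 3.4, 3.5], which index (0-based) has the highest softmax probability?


Softmax is a monotonic transformation, so it preserves the argmax.
We need to find the index of the maximum logit.
Index 0: 2.0
Index 1: -2.0
Index 2: 1.1
Index 3: 3.4
Index 4: 3.5
Maximum logit = 3.5 at index 4

4


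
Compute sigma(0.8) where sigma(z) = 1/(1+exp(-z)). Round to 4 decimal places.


sigmoid(z) = 1 / (1 + exp(-z))
exp(-(0.8)) = exp(-0.8) = 0.4493
1 + 0.4493 = 1.4493
1 / 1.4493 = 0.6900

0.6900


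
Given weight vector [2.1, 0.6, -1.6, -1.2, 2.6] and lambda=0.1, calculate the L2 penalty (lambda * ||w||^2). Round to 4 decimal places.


Squaring each weight:
2.1^2 = 4.41
0.6^2 = 0.36
(-1.6)^2 = 2.56
(-1.2)^2 = 1.44
2.6^2 = 6.76
Sum of squares = 15.53
Penalty = 0.1 * 15.53 = 1.5530

1.5530


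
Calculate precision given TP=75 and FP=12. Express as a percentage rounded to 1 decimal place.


Precision = TP / (TP + FP) * 100
= 75 / (75 + 12)
= 75 / 87
= 0.8621
= 86.2%

86.2


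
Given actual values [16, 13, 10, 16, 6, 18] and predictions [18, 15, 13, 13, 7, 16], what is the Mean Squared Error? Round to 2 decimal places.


Differences: [-2, -2, -3, 3, -1, 2]
Squared errors: [4, 4, 9, 9, 1, 4]
Sum of squared errors = 31
MSE = 31 / 6 = 5.17

5.17


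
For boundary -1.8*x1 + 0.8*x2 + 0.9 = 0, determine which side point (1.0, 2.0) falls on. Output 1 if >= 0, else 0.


Compute -1.8 * 1.0 + 0.8 * 2.0 + 0.9
= -1.8 + 1.6 + 0.9
= 0.7
Since 0.7 >= 0, the point is on the positive side.

1


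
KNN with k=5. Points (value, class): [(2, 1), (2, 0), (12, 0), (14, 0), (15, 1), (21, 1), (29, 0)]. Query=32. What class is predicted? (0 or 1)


Distances from query 32:
Point 29 (class 0): distance = 3
Point 21 (class 1): distance = 11
Point 15 (class 1): distance = 17
Point 14 (class 0): distance = 18
Point 12 (class 0): distance = 20
K=5 nearest neighbors: classes = [0, 1, 1, 0, 0]
Votes for class 1: 2 / 5
Majority vote => class 0

0


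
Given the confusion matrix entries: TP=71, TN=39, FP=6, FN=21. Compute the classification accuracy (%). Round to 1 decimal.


Accuracy = (TP + TN) / (TP + TN + FP + FN) * 100
= (71 + 39) / (71 + 39 + 6 + 21)
= 110 / 137
= 0.8029
= 80.3%

80.3


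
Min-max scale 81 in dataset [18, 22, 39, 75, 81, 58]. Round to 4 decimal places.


Min = 18, Max = 81
Range = 81 - 18 = 63
Scaled = (x - min) / (max - min)
= (81 - 18) / 63
= 63 / 63
= 1.0000

1.0000


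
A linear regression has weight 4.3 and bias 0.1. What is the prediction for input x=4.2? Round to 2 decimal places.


y = 4.3 * 4.2 + (0.1)
= 18.06 + (0.1)
= 18.16

18.16


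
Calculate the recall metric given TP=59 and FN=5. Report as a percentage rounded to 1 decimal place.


Recall = TP / (TP + FN) * 100
= 59 / (59 + 5)
= 59 / 64
= 0.9219
= 92.2%

92.2


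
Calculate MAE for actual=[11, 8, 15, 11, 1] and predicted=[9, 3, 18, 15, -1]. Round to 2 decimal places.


Absolute errors: [2, 5, 3, 4, 2]
Sum of absolute errors = 16
MAE = 16 / 5 = 3.20

3.20


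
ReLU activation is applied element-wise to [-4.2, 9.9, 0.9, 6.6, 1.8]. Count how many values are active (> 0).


ReLU(x) = max(0, x) for each element:
ReLU(-4.2) = 0
ReLU(9.9) = 9.9
ReLU(0.9) = 0.9
ReLU(6.6) = 6.6
ReLU(1.8) = 1.8
Active neurons (>0): 4

4


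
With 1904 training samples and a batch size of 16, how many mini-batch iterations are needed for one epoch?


Iterations per epoch = dataset_size / batch_size
= 1904 / 16
= 119

119


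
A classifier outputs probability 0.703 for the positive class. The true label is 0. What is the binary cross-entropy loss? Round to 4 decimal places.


For y=0: Loss = -log(1-p)
= -log(1 - 0.703)
= -log(0.297)
= -(-1.214)
= 1.2140

1.2140


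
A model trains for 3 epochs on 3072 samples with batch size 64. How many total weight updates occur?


Iterations per epoch = 3072 / 64 = 48
Total updates = iterations_per_epoch * epochs
= 48 * 3
= 144

144


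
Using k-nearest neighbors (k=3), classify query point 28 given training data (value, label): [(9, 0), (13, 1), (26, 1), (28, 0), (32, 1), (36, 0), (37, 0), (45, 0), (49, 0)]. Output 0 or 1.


Distances from query 28:
Point 28 (class 0): distance = 0
Point 26 (class 1): distance = 2
Point 32 (class 1): distance = 4
K=3 nearest neighbors: classes = [0, 1, 1]
Votes for class 1: 2 / 3
Majority vote => class 1

1


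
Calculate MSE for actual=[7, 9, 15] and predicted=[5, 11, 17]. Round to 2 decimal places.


Differences: [2, -2, -2]
Squared errors: [4, 4, 4]
Sum of squared errors = 12
MSE = 12 / 3 = 4.00

4.00


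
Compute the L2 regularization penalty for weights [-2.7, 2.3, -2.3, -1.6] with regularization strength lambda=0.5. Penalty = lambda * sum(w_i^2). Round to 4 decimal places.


Squaring each weight:
(-2.7)^2 = 7.29
2.3^2 = 5.29
(-2.3)^2 = 5.29
(-1.6)^2 = 2.56
Sum of squares = 20.43
Penalty = 0.5 * 20.43 = 10.2150

10.2150


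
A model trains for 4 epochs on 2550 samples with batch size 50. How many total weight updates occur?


Iterations per epoch = 2550 / 50 = 51
Total updates = iterations_per_epoch * epochs
= 51 * 4
= 204

204


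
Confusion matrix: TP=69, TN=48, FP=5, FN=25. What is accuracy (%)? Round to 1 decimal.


Accuracy = (TP + TN) / (TP + TN + FP + FN) * 100
= (69 + 48) / (69 + 48 + 5 + 25)
= 117 / 147
= 0.7959
= 79.6%

79.6


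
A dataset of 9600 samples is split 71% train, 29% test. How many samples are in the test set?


Train samples = 9600 * 71% = 6816
Test samples = 9600 - 6816
= 2784

2784


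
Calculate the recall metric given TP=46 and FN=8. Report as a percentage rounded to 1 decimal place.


Recall = TP / (TP + FN) * 100
= 46 / (46 + 8)
= 46 / 54
= 0.8519
= 85.2%

85.2


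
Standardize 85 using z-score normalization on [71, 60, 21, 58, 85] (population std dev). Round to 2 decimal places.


Mean = (71 + 60 + 21 + 58 + 85) / 5 = 59.0
Variance = sum((x_i - mean)^2) / n = 453.2
Std = sqrt(453.2) = 21.2885
Z = (x - mean) / std
= (85 - 59.0) / 21.2885
= 26.0 / 21.2885
= 1.22

1.22


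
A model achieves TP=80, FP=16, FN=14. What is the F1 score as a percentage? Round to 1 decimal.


Precision = TP / (TP + FP) = 80 / 96 = 0.8333
Recall = TP / (TP + FN) = 80 / 94 = 0.8511
F1 = 2 * P * R / (P + R)
= 2 * 0.8333 * 0.8511 / (0.8333 + 0.8511)
= 1.4184 / 1.6844
= 0.8421
As percentage: 84.2%

84.2


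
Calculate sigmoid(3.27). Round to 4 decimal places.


sigmoid(z) = 1 / (1 + exp(-z))
exp(-(3.27)) = exp(-3.27) = 0.038
1 + 0.038 = 1.038
1 / 1.038 = 0.9634

0.9634


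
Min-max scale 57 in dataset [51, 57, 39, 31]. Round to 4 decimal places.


Min = 31, Max = 57
Range = 57 - 31 = 26
Scaled = (x - min) / (max - min)
= (57 - 31) / 26
= 26 / 26
= 1.0000

1.0000


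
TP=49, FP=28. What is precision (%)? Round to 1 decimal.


Precision = TP / (TP + FP) * 100
= 49 / (49 + 28)
= 49 / 77
= 0.6364
= 63.6%

63.6


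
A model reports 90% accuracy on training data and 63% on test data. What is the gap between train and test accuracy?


Gap = train_accuracy - test_accuracy
= 90 - 63
= 27%
This large gap strongly indicates overfitting.

27


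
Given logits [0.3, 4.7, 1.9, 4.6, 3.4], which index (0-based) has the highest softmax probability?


Softmax is a monotonic transformation, so it preserves the argmax.
We need to find the index of the maximum logit.
Index 0: 0.3
Index 1: 4.7
Index 2: 1.9
Index 3: 4.6
Index 4: 3.4
Maximum logit = 4.7 at index 1

1


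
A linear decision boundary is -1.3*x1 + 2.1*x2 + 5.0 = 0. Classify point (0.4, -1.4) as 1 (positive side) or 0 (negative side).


Compute -1.3 * 0.4 + 2.1 * -1.4 + 5.0
= -0.52 + -2.94 + 5.0
= 1.54
Since 1.54 >= 0, the point is on the positive side.

1


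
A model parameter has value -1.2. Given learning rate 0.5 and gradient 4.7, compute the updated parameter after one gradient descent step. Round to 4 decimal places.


w_new = w_old - lr * gradient
= -1.2 - 0.5 * 4.7
= -1.2 - (2.35)
= -3.5500

-3.5500


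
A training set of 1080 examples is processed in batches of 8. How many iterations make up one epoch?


Iterations per epoch = dataset_size / batch_size
= 1080 / 8
= 135

135


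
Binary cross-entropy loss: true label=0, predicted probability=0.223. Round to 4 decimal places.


For y=0: Loss = -log(1-p)
= -log(1 - 0.223)
= -log(0.777)
= -(-0.2523)
= 0.2523

0.2523


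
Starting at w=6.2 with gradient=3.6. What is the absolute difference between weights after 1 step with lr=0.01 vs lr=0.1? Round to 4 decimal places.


With lr=0.01: w_new = 6.2 - 0.01 * 3.6 = 6.164
With lr=0.1: w_new = 6.2 - 0.1 * 3.6 = 5.84
Absolute difference = |6.164 - 5.84|
= 0.3240

0.3240


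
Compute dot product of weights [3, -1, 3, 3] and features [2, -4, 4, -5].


Element-wise products:
3 * 2 = 6
-1 * -4 = 4
3 * 4 = 12
3 * -5 = -15
Sum = 6 + 4 + 12 + -15
= 7

7


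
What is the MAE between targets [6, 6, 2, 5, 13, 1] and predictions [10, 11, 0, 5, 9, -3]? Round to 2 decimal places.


Absolute errors: [4, 5, 2, 0, 4, 4]
Sum of absolute errors = 19
MAE = 19 / 6 = 3.17

3.17


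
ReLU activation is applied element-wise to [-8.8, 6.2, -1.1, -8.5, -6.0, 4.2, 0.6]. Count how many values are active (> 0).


ReLU(x) = max(0, x) for each element:
ReLU(-8.8) = 0
ReLU(6.2) = 6.2
ReLU(-1.1) = 0
ReLU(-8.5) = 0
ReLU(-6.0) = 0
ReLU(4.2) = 4.2
ReLU(0.6) = 0.6
Active neurons (>0): 3

3


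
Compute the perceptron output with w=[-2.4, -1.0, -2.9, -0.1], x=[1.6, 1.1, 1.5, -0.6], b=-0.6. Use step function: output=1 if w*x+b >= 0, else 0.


z = w . x + b
= -2.4*1.6 + -1.0*1.1 + -2.9*1.5 + -0.1*-0.6 + -0.6
= -3.84 + -1.1 + -4.35 + 0.06 + -0.6
= -9.23 + -0.6
= -9.83
Since z = -9.83 < 0, output = 0

0


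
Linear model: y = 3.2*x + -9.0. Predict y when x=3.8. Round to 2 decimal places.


y = 3.2 * 3.8 + (-9.0)
= 12.16 + (-9.0)
= 3.16

3.16


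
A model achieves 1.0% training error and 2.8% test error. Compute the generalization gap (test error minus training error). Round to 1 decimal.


Generalization gap = test_error - train_error
= 2.8 - 1.0
= 1.8%
A small gap suggests good generalization.

1.8


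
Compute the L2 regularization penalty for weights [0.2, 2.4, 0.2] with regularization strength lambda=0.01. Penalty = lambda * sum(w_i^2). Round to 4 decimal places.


Squaring each weight:
0.2^2 = 0.04
2.4^2 = 5.76
0.2^2 = 0.04
Sum of squares = 5.84
Penalty = 0.01 * 5.84 = 0.0584

0.0584


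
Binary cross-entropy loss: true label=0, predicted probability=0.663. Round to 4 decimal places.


For y=0: Loss = -log(1-p)
= -log(1 - 0.663)
= -log(0.337)
= -(-1.0877)
= 1.0877

1.0877


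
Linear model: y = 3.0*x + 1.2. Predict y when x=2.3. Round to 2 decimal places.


y = 3.0 * 2.3 + (1.2)
= 6.9 + (1.2)
= 8.10

8.10


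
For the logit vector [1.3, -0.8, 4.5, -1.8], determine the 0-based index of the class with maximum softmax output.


Softmax is a monotonic transformation, so it preserves the argmax.
We need to find the index of the maximum logit.
Index 0: 1.3
Index 1: -0.8
Index 2: 4.5
Index 3: -1.8
Maximum logit = 4.5 at index 2

2


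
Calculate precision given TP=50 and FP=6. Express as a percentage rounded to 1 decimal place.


Precision = TP / (TP + FP) * 100
= 50 / (50 + 6)
= 50 / 56
= 0.8929
= 89.3%

89.3


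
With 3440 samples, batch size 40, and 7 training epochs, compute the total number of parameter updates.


Iterations per epoch = 3440 / 40 = 86
Total updates = iterations_per_epoch * epochs
= 86 * 7
= 602

602


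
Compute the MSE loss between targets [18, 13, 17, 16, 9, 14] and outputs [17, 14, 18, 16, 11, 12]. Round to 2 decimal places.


Differences: [1, -1, -1, 0, -2, 2]
Squared errors: [1, 1, 1, 0, 4, 4]
Sum of squared errors = 11
MSE = 11 / 6 = 1.83

1.83


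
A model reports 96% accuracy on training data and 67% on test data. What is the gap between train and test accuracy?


Gap = train_accuracy - test_accuracy
= 96 - 67
= 29%
This large gap strongly indicates overfitting.

29


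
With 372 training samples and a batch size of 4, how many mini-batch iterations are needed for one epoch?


Iterations per epoch = dataset_size / batch_size
= 372 / 4
= 93

93


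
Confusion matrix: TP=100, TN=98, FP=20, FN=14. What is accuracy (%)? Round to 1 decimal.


Accuracy = (TP + TN) / (TP + TN + FP + FN) * 100
= (100 + 98) / (100 + 98 + 20 + 14)
= 198 / 232
= 0.8534
= 85.3%

85.3


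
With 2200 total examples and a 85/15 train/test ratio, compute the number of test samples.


Train samples = 2200 * 85% = 1870
Test samples = 2200 - 1870
= 330

330


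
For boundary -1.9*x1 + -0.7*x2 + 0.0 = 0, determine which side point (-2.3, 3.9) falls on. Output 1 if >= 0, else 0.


Compute -1.9 * -2.3 + -0.7 * 3.9 + 0.0
= 4.37 + -2.73 + 0.0
= 1.64
Since 1.64 >= 0, the point is on the positive side.

1


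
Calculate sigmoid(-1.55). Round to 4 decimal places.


sigmoid(z) = 1 / (1 + exp(-z))
exp(-(-1.55)) = exp(1.55) = 4.7115
1 + 4.7115 = 5.7115
1 / 5.7115 = 0.1751

0.1751


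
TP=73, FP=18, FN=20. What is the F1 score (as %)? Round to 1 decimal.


Precision = TP / (TP + FP) = 73 / 91 = 0.8022
Recall = TP / (TP + FN) = 73 / 93 = 0.7849
F1 = 2 * P * R / (P + R)
= 2 * 0.8022 * 0.7849 / (0.8022 + 0.7849)
= 1.2594 / 1.5871
= 0.7935
As percentage: 79.3%

79.3


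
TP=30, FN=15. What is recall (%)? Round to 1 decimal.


Recall = TP / (TP + FN) * 100
= 30 / (30 + 15)
= 30 / 45
= 0.6667
= 66.7%

66.7


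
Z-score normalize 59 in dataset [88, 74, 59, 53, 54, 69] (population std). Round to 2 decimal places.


Mean = (88 + 74 + 59 + 53 + 54 + 69) / 6 = 66.1667
Variance = sum((x_i - mean)^2) / n = 153.1389
Std = sqrt(153.1389) = 12.3749
Z = (x - mean) / std
= (59 - 66.1667) / 12.3749
= -7.1667 / 12.3749
= -0.58

-0.58


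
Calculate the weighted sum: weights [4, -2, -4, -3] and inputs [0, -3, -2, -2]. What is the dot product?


Element-wise products:
4 * 0 = 0
-2 * -3 = 6
-4 * -2 = 8
-3 * -2 = 6
Sum = 0 + 6 + 8 + 6
= 20

20


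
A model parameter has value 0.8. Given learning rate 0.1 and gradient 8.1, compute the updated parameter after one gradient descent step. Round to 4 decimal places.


w_new = w_old - lr * gradient
= 0.8 - 0.1 * 8.1
= 0.8 - (0.81)
= -0.0100

-0.0100


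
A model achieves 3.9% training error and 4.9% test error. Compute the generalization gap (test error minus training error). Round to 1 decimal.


Generalization gap = test_error - train_error
= 4.9 - 3.9
= 1.0%
A small gap suggests good generalization.

1.0


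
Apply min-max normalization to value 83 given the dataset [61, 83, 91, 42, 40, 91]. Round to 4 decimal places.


Min = 40, Max = 91
Range = 91 - 40 = 51
Scaled = (x - min) / (max - min)
= (83 - 40) / 51
= 43 / 51
= 0.8431

0.8431


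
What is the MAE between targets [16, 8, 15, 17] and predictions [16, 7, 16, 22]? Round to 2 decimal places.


Absolute errors: [0, 1, 1, 5]
Sum of absolute errors = 7
MAE = 7 / 4 = 1.75

1.75


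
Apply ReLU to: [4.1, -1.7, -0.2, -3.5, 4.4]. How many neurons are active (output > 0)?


ReLU(x) = max(0, x) for each element:
ReLU(4.1) = 4.1
ReLU(-1.7) = 0
ReLU(-0.2) = 0
ReLU(-3.5) = 0
ReLU(4.4) = 4.4
Active neurons (>0): 2

2


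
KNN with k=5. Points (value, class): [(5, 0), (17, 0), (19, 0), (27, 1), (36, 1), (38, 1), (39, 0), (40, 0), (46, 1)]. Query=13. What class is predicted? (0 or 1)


Distances from query 13:
Point 17 (class 0): distance = 4
Point 19 (class 0): distance = 6
Point 5 (class 0): distance = 8
Point 27 (class 1): distance = 14
Point 36 (class 1): distance = 23
K=5 nearest neighbors: classes = [0, 0, 0, 1, 1]
Votes for class 1: 2 / 5
Majority vote => class 0

0


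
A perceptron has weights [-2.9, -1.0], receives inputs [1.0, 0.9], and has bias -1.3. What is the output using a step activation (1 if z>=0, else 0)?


z = w . x + b
= -2.9*1.0 + -1.0*0.9 + -1.3
= -2.9 + -0.9 + -1.3
= -3.8 + -1.3
= -5.1
Since z = -5.1 < 0, output = 0

0


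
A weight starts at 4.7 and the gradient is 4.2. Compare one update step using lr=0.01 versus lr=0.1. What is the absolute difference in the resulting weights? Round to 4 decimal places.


With lr=0.01: w_new = 4.7 - 0.01 * 4.2 = 4.658
With lr=0.1: w_new = 4.7 - 0.1 * 4.2 = 4.28
Absolute difference = |4.658 - 4.28|
= 0.3780

0.3780


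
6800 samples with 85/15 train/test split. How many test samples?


Train samples = 6800 * 85% = 5780
Test samples = 6800 - 5780
= 1020

1020


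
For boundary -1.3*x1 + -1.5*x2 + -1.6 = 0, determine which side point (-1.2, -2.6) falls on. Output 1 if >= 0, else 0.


Compute -1.3 * -1.2 + -1.5 * -2.6 + -1.6
= 1.56 + 3.9 + -1.6
= 3.86
Since 3.86 >= 0, the point is on the positive side.

1


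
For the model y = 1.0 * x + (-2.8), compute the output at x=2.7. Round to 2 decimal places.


y = 1.0 * 2.7 + (-2.8)
= 2.7 + (-2.8)
= -0.10

-0.10


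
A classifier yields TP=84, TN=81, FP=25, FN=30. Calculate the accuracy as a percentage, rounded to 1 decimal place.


Accuracy = (TP + TN) / (TP + TN + FP + FN) * 100
= (84 + 81) / (84 + 81 + 25 + 30)
= 165 / 220
= 0.75
= 75.0%

75.0


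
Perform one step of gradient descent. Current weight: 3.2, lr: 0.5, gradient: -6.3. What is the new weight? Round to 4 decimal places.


w_new = w_old - lr * gradient
= 3.2 - 0.5 * -6.3
= 3.2 - (-3.15)
= 6.3500

6.3500


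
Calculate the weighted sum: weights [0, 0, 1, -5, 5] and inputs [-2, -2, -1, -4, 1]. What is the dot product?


Element-wise products:
0 * -2 = 0
0 * -2 = 0
1 * -1 = -1
-5 * -4 = 20
5 * 1 = 5
Sum = 0 + 0 + -1 + 20 + 5
= 24

24


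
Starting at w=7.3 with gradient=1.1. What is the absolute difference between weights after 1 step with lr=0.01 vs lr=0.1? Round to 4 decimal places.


With lr=0.01: w_new = 7.3 - 0.01 * 1.1 = 7.289
With lr=0.1: w_new = 7.3 - 0.1 * 1.1 = 7.19
Absolute difference = |7.289 - 7.19|
= 0.0990

0.0990


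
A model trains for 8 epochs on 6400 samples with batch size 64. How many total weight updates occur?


Iterations per epoch = 6400 / 64 = 100
Total updates = iterations_per_epoch * epochs
= 100 * 8
= 800

800


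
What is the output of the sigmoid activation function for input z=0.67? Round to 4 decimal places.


sigmoid(z) = 1 / (1 + exp(-z))
exp(-(0.67)) = exp(-0.67) = 0.5117
1 + 0.5117 = 1.5117
1 / 1.5117 = 0.6615

0.6615


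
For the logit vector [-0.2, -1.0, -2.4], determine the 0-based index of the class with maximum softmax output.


Softmax is a monotonic transformation, so it preserves the argmax.
We need to find the index of the maximum logit.
Index 0: -0.2
Index 1: -1.0
Index 2: -2.4
Maximum logit = -0.2 at index 0

0


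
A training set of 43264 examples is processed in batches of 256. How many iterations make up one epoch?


Iterations per epoch = dataset_size / batch_size
= 43264 / 256
= 169

169


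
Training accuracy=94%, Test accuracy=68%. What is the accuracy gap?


Gap = train_accuracy - test_accuracy
= 94 - 68
= 26%
This large gap strongly indicates overfitting.

26


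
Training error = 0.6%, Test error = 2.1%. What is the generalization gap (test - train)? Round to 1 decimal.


Generalization gap = test_error - train_error
= 2.1 - 0.6
= 1.5%
A small gap suggests good generalization.

1.5


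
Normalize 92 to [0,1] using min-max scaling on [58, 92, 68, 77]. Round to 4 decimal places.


Min = 58, Max = 92
Range = 92 - 58 = 34
Scaled = (x - min) / (max - min)
= (92 - 58) / 34
= 34 / 34
= 1.0000

1.0000


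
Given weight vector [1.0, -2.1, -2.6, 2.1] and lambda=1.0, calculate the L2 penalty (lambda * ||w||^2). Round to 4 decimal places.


Squaring each weight:
1.0^2 = 1.0
(-2.1)^2 = 4.41
(-2.6)^2 = 6.76
2.1^2 = 4.41
Sum of squares = 16.58
Penalty = 1.0 * 16.58 = 16.5800

16.5800


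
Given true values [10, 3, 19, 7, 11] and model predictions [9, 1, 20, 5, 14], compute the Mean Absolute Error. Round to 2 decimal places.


Absolute errors: [1, 2, 1, 2, 3]
Sum of absolute errors = 9
MAE = 9 / 5 = 1.80

1.80


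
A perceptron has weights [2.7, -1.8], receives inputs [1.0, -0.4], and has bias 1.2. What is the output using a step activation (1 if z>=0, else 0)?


z = w . x + b
= 2.7*1.0 + -1.8*-0.4 + 1.2
= 2.7 + 0.72 + 1.2
= 3.42 + 1.2
= 4.62
Since z = 4.62 >= 0, output = 1

1


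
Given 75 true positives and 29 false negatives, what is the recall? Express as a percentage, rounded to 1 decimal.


Recall = TP / (TP + FN) * 100
= 75 / (75 + 29)
= 75 / 104
= 0.7212
= 72.1%

72.1


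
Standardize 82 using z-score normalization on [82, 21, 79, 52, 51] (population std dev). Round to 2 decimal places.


Mean = (82 + 21 + 79 + 52 + 51) / 5 = 57.0
Variance = sum((x_i - mean)^2) / n = 493.2
Std = sqrt(493.2) = 22.2081
Z = (x - mean) / std
= (82 - 57.0) / 22.2081
= 25.0 / 22.2081
= 1.13

1.13


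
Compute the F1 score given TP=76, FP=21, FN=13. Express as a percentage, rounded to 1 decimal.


Precision = TP / (TP + FP) = 76 / 97 = 0.7835
Recall = TP / (TP + FN) = 76 / 89 = 0.8539
F1 = 2 * P * R / (P + R)
= 2 * 0.7835 * 0.8539 / (0.7835 + 0.8539)
= 1.3381 / 1.6374
= 0.8172
As percentage: 81.7%

81.7


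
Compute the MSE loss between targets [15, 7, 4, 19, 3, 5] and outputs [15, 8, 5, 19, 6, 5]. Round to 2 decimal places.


Differences: [0, -1, -1, 0, -3, 0]
Squared errors: [0, 1, 1, 0, 9, 0]
Sum of squared errors = 11
MSE = 11 / 6 = 1.83

1.83


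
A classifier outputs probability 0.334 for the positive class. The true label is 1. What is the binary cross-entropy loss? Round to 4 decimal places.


For y=1: Loss = -log(p)
= -log(0.334)
= -(-1.0966)
= 1.0966

1.0966


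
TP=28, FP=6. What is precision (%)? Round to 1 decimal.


Precision = TP / (TP + FP) * 100
= 28 / (28 + 6)
= 28 / 34
= 0.8235
= 82.4%

82.4


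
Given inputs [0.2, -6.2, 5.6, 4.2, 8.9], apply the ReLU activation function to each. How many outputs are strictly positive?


ReLU(x) = max(0, x) for each element:
ReLU(0.2) = 0.2
ReLU(-6.2) = 0
ReLU(5.6) = 5.6
ReLU(4.2) = 4.2
ReLU(8.9) = 8.9
Active neurons (>0): 4

4


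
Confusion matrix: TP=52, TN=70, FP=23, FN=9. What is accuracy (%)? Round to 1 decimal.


Accuracy = (TP + TN) / (TP + TN + FP + FN) * 100
= (52 + 70) / (52 + 70 + 23 + 9)
= 122 / 154
= 0.7922
= 79.2%

79.2


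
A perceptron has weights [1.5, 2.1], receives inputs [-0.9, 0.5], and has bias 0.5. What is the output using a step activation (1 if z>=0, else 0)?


z = w . x + b
= 1.5*-0.9 + 2.1*0.5 + 0.5
= -1.35 + 1.05 + 0.5
= -0.3 + 0.5
= 0.2
Since z = 0.2 >= 0, output = 1

1


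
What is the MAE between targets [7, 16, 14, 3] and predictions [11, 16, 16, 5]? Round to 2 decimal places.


Absolute errors: [4, 0, 2, 2]
Sum of absolute errors = 8
MAE = 8 / 4 = 2.00

2.00


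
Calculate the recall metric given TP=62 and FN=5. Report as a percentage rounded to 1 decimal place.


Recall = TP / (TP + FN) * 100
= 62 / (62 + 5)
= 62 / 67
= 0.9254
= 92.5%

92.5


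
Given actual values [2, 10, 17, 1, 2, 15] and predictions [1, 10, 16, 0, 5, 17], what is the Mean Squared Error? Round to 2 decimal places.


Differences: [1, 0, 1, 1, -3, -2]
Squared errors: [1, 0, 1, 1, 9, 4]
Sum of squared errors = 16
MSE = 16 / 6 = 2.67

2.67


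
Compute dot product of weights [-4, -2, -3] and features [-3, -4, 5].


Element-wise products:
-4 * -3 = 12
-2 * -4 = 8
-3 * 5 = -15
Sum = 12 + 8 + -15
= 5

5


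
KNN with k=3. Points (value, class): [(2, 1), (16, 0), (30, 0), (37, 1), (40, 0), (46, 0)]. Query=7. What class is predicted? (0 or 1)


Distances from query 7:
Point 2 (class 1): distance = 5
Point 16 (class 0): distance = 9
Point 30 (class 0): distance = 23
K=3 nearest neighbors: classes = [1, 0, 0]
Votes for class 1: 1 / 3
Majority vote => class 0

0


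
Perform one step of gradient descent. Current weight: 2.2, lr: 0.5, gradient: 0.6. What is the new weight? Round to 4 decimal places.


w_new = w_old - lr * gradient
= 2.2 - 0.5 * 0.6
= 2.2 - (0.3)
= 1.9000

1.9000


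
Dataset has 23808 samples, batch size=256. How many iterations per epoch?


Iterations per epoch = dataset_size / batch_size
= 23808 / 256
= 93

93


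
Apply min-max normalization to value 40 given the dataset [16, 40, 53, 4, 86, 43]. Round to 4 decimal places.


Min = 4, Max = 86
Range = 86 - 4 = 82
Scaled = (x - min) / (max - min)
= (40 - 4) / 82
= 36 / 82
= 0.4390

0.4390


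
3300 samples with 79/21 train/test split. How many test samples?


Train samples = 3300 * 79% = 2607
Test samples = 3300 - 2607
= 693

693


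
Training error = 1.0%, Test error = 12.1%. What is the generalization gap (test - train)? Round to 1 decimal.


Generalization gap = test_error - train_error
= 12.1 - 1.0
= 11.1%
A large gap suggests overfitting.

11.1


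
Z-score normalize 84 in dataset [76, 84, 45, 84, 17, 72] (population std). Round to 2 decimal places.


Mean = (76 + 84 + 45 + 84 + 17 + 72) / 6 = 63.0
Variance = sum((x_i - mean)^2) / n = 595.3333
Std = sqrt(595.3333) = 24.3995
Z = (x - mean) / std
= (84 - 63.0) / 24.3995
= 21.0 / 24.3995
= 0.86

0.86


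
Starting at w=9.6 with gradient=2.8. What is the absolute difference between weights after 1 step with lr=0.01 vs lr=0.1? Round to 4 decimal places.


With lr=0.01: w_new = 9.6 - 0.01 * 2.8 = 9.572
With lr=0.1: w_new = 9.6 - 0.1 * 2.8 = 9.32
Absolute difference = |9.572 - 9.32|
= 0.2520

0.2520


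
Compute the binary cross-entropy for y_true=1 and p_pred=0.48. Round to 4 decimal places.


For y=1: Loss = -log(p)
= -log(0.48)
= -(-0.734)
= 0.7340

0.7340


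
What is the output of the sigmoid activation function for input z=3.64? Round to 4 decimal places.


sigmoid(z) = 1 / (1 + exp(-z))
exp(-(3.64)) = exp(-3.64) = 0.0263
1 + 0.0263 = 1.0263
1 / 1.0263 = 0.9744

0.9744


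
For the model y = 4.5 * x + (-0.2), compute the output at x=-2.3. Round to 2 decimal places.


y = 4.5 * -2.3 + (-0.2)
= -10.35 + (-0.2)
= -10.55

-10.55


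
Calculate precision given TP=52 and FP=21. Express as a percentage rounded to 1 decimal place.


Precision = TP / (TP + FP) * 100
= 52 / (52 + 21)
= 52 / 73
= 0.7123
= 71.2%

71.2


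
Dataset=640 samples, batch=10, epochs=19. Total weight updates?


Iterations per epoch = 640 / 10 = 64
Total updates = iterations_per_epoch * epochs
= 64 * 19
= 1216

1216


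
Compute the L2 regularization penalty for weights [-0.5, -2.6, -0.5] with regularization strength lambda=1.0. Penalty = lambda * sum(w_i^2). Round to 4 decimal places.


Squaring each weight:
(-0.5)^2 = 0.25
(-2.6)^2 = 6.76
(-0.5)^2 = 0.25
Sum of squares = 7.26
Penalty = 1.0 * 7.26 = 7.2600

7.2600


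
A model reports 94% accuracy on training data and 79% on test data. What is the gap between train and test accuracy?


Gap = train_accuracy - test_accuracy
= 94 - 79
= 15%
This gap suggests the model is overfitting.

15


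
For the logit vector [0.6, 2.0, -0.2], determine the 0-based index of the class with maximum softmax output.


Softmax is a monotonic transformation, so it preserves the argmax.
We need to find the index of the maximum logit.
Index 0: 0.6
Index 1: 2.0
Index 2: -0.2
Maximum logit = 2.0 at index 1

1


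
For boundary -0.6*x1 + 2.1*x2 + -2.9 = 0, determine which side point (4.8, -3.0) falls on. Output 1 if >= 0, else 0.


Compute -0.6 * 4.8 + 2.1 * -3.0 + -2.9
= -2.88 + -6.3 + -2.9
= -12.08
Since -12.08 < 0, the point is on the negative side.

0


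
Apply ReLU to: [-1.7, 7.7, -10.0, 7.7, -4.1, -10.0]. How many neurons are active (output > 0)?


ReLU(x) = max(0, x) for each element:
ReLU(-1.7) = 0
ReLU(7.7) = 7.7
ReLU(-10.0) = 0
ReLU(7.7) = 7.7
ReLU(-4.1) = 0
ReLU(-10.0) = 0
Active neurons (>0): 2

2


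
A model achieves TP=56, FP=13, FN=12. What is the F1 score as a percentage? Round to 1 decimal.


Precision = TP / (TP + FP) = 56 / 69 = 0.8116
Recall = TP / (TP + FN) = 56 / 68 = 0.8235
F1 = 2 * P * R / (P + R)
= 2 * 0.8116 * 0.8235 / (0.8116 + 0.8235)
= 1.3367 / 1.6351
= 0.8175
As percentage: 81.8%

81.8


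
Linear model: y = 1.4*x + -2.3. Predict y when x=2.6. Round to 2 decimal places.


y = 1.4 * 2.6 + (-2.3)
= 3.64 + (-2.3)
= 1.34

1.34


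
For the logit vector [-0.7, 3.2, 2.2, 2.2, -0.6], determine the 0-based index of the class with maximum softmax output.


Softmax is a monotonic transformation, so it preserves the argmax.
We need to find the index of the maximum logit.
Index 0: -0.7
Index 1: 3.2
Index 2: 2.2
Index 3: 2.2
Index 4: -0.6
Maximum logit = 3.2 at index 1

1


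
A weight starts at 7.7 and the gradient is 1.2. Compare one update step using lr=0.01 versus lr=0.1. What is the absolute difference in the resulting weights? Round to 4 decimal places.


With lr=0.01: w_new = 7.7 - 0.01 * 1.2 = 7.688
With lr=0.1: w_new = 7.7 - 0.1 * 1.2 = 7.58
Absolute difference = |7.688 - 7.58|
= 0.1080

0.1080


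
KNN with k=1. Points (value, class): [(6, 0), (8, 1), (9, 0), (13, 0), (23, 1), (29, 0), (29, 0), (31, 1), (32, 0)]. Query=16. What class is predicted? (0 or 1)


Distances from query 16:
Point 13 (class 0): distance = 3
K=1 nearest neighbors: classes = [0]
Votes for class 1: 0 / 1
Majority vote => class 0

0


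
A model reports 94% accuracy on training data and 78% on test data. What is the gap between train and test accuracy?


Gap = train_accuracy - test_accuracy
= 94 - 78
= 16%
This gap suggests the model is overfitting.

16


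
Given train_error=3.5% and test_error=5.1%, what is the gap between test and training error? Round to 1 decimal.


Generalization gap = test_error - train_error
= 5.1 - 3.5
= 1.6%
A small gap suggests good generalization.

1.6


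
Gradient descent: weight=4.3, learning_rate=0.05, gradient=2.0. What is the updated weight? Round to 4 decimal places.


w_new = w_old - lr * gradient
= 4.3 - 0.05 * 2.0
= 4.3 - (0.1)
= 4.2000

4.2000


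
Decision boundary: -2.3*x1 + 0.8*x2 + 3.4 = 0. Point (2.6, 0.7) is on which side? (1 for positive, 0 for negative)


Compute -2.3 * 2.6 + 0.8 * 0.7 + 3.4
= -5.98 + 0.56 + 3.4
= -2.02
Since -2.02 < 0, the point is on the negative side.

0


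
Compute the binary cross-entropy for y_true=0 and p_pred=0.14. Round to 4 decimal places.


For y=0: Loss = -log(1-p)
= -log(1 - 0.14)
= -log(0.86)
= -(-0.1508)
= 0.1508

0.1508


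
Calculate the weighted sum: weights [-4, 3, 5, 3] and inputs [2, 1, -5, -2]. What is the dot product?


Element-wise products:
-4 * 2 = -8
3 * 1 = 3
5 * -5 = -25
3 * -2 = -6
Sum = -8 + 3 + -25 + -6
= -36

-36


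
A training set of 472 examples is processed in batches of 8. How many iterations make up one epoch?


Iterations per epoch = dataset_size / batch_size
= 472 / 8
= 59

59


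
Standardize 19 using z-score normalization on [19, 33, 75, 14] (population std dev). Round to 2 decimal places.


Mean = (19 + 33 + 75 + 14) / 4 = 35.25
Variance = sum((x_i - mean)^2) / n = 575.1875
Std = sqrt(575.1875) = 23.9831
Z = (x - mean) / std
= (19 - 35.25) / 23.9831
= -16.25 / 23.9831
= -0.68

-0.68


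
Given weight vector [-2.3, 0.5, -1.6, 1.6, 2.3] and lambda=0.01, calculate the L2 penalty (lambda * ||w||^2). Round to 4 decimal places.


Squaring each weight:
(-2.3)^2 = 5.29
0.5^2 = 0.25
(-1.6)^2 = 2.56
1.6^2 = 2.56
2.3^2 = 5.29
Sum of squares = 15.95
Penalty = 0.01 * 15.95 = 0.1595

0.1595


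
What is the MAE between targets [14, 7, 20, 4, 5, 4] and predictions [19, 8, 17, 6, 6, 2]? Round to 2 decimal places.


Absolute errors: [5, 1, 3, 2, 1, 2]
Sum of absolute errors = 14
MAE = 14 / 6 = 2.33

2.33


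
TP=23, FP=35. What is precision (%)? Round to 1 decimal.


Precision = TP / (TP + FP) * 100
= 23 / (23 + 35)
= 23 / 58
= 0.3966
= 39.7%

39.7


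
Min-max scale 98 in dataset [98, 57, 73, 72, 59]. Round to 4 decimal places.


Min = 57, Max = 98
Range = 98 - 57 = 41
Scaled = (x - min) / (max - min)
= (98 - 57) / 41
= 41 / 41
= 1.0000

1.0000


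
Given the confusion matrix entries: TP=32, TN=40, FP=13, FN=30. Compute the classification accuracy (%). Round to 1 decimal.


Accuracy = (TP + TN) / (TP + TN + FP + FN) * 100
= (32 + 40) / (32 + 40 + 13 + 30)
= 72 / 115
= 0.6261
= 62.6%

62.6


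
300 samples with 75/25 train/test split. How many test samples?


Train samples = 300 * 75% = 225
Test samples = 300 - 225
= 75

75


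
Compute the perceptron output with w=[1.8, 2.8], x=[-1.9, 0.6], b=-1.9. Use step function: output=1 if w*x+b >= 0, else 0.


z = w . x + b
= 1.8*-1.9 + 2.8*0.6 + -1.9
= -3.42 + 1.68 + -1.9
= -1.74 + -1.9
= -3.64
Since z = -3.64 < 0, output = 0

0


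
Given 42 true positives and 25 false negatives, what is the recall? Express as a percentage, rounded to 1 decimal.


Recall = TP / (TP + FN) * 100
= 42 / (42 + 25)
= 42 / 67
= 0.6269
= 62.7%

62.7


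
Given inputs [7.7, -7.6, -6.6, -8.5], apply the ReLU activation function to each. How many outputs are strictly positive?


ReLU(x) = max(0, x) for each element:
ReLU(7.7) = 7.7
ReLU(-7.6) = 0
ReLU(-6.6) = 0
ReLU(-8.5) = 0
Active neurons (>0): 1

1


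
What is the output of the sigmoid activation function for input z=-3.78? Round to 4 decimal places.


sigmoid(z) = 1 / (1 + exp(-z))
exp(-(-3.78)) = exp(3.78) = 43.816
1 + 43.816 = 44.816
1 / 44.816 = 0.0223

0.0223


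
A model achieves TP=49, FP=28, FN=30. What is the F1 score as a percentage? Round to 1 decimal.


Precision = TP / (TP + FP) = 49 / 77 = 0.6364
Recall = TP / (TP + FN) = 49 / 79 = 0.6203
F1 = 2 * P * R / (P + R)
= 2 * 0.6364 * 0.6203 / (0.6364 + 0.6203)
= 0.7894 / 1.2566
= 0.6282
As percentage: 62.8%

62.8


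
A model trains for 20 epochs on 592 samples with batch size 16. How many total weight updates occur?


Iterations per epoch = 592 / 16 = 37
Total updates = iterations_per_epoch * epochs
= 37 * 20
= 740

740


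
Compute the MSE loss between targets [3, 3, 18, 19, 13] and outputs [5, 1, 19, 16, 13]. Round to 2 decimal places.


Differences: [-2, 2, -1, 3, 0]
Squared errors: [4, 4, 1, 9, 0]
Sum of squared errors = 18
MSE = 18 / 5 = 3.60

3.60


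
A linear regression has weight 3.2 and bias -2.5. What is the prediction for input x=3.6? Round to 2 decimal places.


y = 3.2 * 3.6 + (-2.5)
= 11.52 + (-2.5)
= 9.02

9.02


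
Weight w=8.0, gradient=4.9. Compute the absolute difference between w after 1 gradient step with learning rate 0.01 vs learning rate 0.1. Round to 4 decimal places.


With lr=0.01: w_new = 8.0 - 0.01 * 4.9 = 7.951
With lr=0.1: w_new = 8.0 - 0.1 * 4.9 = 7.51
Absolute difference = |7.951 - 7.51|
= 0.4410

0.4410


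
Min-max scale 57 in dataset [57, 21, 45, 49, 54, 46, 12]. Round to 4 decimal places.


Min = 12, Max = 57
Range = 57 - 12 = 45
Scaled = (x - min) / (max - min)
= (57 - 12) / 45
= 45 / 45
= 1.0000

1.0000


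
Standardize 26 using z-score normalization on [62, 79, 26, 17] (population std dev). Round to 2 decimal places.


Mean = (62 + 79 + 26 + 17) / 4 = 46.0
Variance = sum((x_i - mean)^2) / n = 646.5
Std = sqrt(646.5) = 25.4264
Z = (x - mean) / std
= (26 - 46.0) / 25.4264
= -20.0 / 25.4264
= -0.79

-0.79


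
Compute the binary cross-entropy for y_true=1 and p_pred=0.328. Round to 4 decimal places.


For y=1: Loss = -log(p)
= -log(0.328)
= -(-1.1147)
= 1.1147

1.1147


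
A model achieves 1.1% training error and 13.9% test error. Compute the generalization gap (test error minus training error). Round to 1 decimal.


Generalization gap = test_error - train_error
= 13.9 - 1.1
= 12.8%
A large gap suggests overfitting.

12.8


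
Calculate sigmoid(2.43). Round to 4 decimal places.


sigmoid(z) = 1 / (1 + exp(-z))
exp(-(2.43)) = exp(-2.43) = 0.088
1 + 0.088 = 1.088
1 / 1.088 = 0.9191

0.9191


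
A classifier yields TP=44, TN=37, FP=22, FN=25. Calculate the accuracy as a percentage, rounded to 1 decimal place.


Accuracy = (TP + TN) / (TP + TN + FP + FN) * 100
= (44 + 37) / (44 + 37 + 22 + 25)
= 81 / 128
= 0.6328
= 63.3%

63.3


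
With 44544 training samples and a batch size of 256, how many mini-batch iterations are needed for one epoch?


Iterations per epoch = dataset_size / batch_size
= 44544 / 256
= 174

174


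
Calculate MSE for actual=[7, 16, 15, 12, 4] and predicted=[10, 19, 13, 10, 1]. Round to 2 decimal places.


Differences: [-3, -3, 2, 2, 3]
Squared errors: [9, 9, 4, 4, 9]
Sum of squared errors = 35
MSE = 35 / 5 = 7.00

7.00


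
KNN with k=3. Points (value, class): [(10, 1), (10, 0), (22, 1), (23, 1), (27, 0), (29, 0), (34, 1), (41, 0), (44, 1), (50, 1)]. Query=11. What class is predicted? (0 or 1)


Distances from query 11:
Point 10 (class 0): distance = 1
Point 10 (class 1): distance = 1
Point 22 (class 1): distance = 11
K=3 nearest neighbors: classes = [0, 1, 1]
Votes for class 1: 2 / 3
Majority vote => class 1

1


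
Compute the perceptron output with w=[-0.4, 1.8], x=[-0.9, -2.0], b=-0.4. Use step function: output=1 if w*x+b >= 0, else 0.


z = w . x + b
= -0.4*-0.9 + 1.8*-2.0 + -0.4
= 0.36 + -3.6 + -0.4
= -3.24 + -0.4
= -3.64
Since z = -3.64 < 0, output = 0

0


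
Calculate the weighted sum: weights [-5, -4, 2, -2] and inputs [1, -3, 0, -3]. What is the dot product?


Element-wise products:
-5 * 1 = -5
-4 * -3 = 12
2 * 0 = 0
-2 * -3 = 6
Sum = -5 + 12 + 0 + 6
= 13

13


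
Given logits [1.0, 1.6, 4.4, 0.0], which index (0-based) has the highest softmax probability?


Softmax is a monotonic transformation, so it preserves the argmax.
We need to find the index of the maximum logit.
Index 0: 1.0
Index 1: 1.6
Index 2: 4.4
Index 3: 0.0
Maximum logit = 4.4 at index 2

2


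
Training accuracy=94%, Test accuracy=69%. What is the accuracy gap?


Gap = train_accuracy - test_accuracy
= 94 - 69
= 25%
This large gap strongly indicates overfitting.

25


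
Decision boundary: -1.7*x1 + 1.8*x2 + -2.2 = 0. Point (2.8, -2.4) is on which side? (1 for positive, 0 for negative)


Compute -1.7 * 2.8 + 1.8 * -2.4 + -2.2
= -4.76 + -4.32 + -2.2
= -11.28
Since -11.28 < 0, the point is on the negative side.

0


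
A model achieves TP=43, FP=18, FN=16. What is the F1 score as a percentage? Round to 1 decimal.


Precision = TP / (TP + FP) = 43 / 61 = 0.7049
Recall = TP / (TP + FN) = 43 / 59 = 0.7288
F1 = 2 * P * R / (P + R)
= 2 * 0.7049 * 0.7288 / (0.7049 + 0.7288)
= 1.0275 / 1.4337
= 0.7167
As percentage: 71.7%

71.7


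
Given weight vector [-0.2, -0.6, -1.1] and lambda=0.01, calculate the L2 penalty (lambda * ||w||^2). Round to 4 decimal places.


Squaring each weight:
(-0.2)^2 = 0.04
(-0.6)^2 = 0.36
(-1.1)^2 = 1.21
Sum of squares = 1.61
Penalty = 0.01 * 1.61 = 0.0161

0.0161


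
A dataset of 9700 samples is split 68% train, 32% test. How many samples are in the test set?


Train samples = 9700 * 68% = 6596
Test samples = 9700 - 6596
= 3104

3104


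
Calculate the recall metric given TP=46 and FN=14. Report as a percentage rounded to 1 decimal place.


Recall = TP / (TP + FN) * 100
= 46 / (46 + 14)
= 46 / 60
= 0.7667
= 76.7%

76.7


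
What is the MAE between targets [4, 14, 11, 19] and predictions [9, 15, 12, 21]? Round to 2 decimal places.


Absolute errors: [5, 1, 1, 2]
Sum of absolute errors = 9
MAE = 9 / 4 = 2.25

2.25


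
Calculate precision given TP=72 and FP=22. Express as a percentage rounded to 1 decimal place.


Precision = TP / (TP + FP) * 100
= 72 / (72 + 22)
= 72 / 94
= 0.766
= 76.6%

76.6


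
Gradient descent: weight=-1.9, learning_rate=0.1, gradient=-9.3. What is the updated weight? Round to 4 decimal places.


w_new = w_old - lr * gradient
= -1.9 - 0.1 * -9.3
= -1.9 - (-0.93)
= -0.9700

-0.9700


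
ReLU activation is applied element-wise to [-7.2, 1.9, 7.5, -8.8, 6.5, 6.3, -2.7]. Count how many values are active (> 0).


ReLU(x) = max(0, x) for each element:
ReLU(-7.2) = 0
ReLU(1.9) = 1.9
ReLU(7.5) = 7.5
ReLU(-8.8) = 0
ReLU(6.5) = 6.5
ReLU(6.3) = 6.3
ReLU(-2.7) = 0
Active neurons (>0): 4

4
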